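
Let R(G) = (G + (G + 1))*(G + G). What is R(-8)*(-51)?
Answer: -12240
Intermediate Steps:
R(G) = 2*G*(1 + 2*G) (R(G) = (G + (1 + G))*(2*G) = (1 + 2*G)*(2*G) = 2*G*(1 + 2*G))
R(-8)*(-51) = (2*(-8)*(1 + 2*(-8)))*(-51) = (2*(-8)*(1 - 16))*(-51) = (2*(-8)*(-15))*(-51) = 240*(-51) = -12240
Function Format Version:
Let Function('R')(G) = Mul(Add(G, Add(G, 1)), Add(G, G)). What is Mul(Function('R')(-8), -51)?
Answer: -12240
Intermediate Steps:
Function('R')(G) = Mul(2, G, Add(1, Mul(2, G))) (Function('R')(G) = Mul(Add(G, Add(1, G)), Mul(2, G)) = Mul(Add(1, Mul(2, G)), Mul(2, G)) = Mul(2, G, Add(1, Mul(2, G))))
Mul(Function('R')(-8), -51) = Mul(Mul(2, -8, Add(1, Mul(2, -8))), -51) = Mul(Mul(2, -8, Add(1, -16)), -51) = Mul(Mul(2, -8, -15), -51) = Mul(240, -51) = -12240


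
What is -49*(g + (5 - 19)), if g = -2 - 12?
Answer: 1372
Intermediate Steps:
g = -14
-49*(g + (5 - 19)) = -49*(-14 + (5 - 19)) = -49*(-14 - 14) = -49*(-28) = 1372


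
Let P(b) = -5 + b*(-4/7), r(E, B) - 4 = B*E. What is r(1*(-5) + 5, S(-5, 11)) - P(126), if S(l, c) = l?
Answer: 81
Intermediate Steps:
r(E, B) = 4 + B*E
P(b) = -5 - 4*b/7 (P(b) = -5 + b*(-4*⅐) = -5 + b*(-4/7) = -5 - 4*b/7)
r(1*(-5) + 5, S(-5, 11)) - P(126) = (4 - 5*(1*(-5) + 5)) - (-5 - 4/7*126) = (4 - 5*(-5 + 5)) - (-5 - 72) = (4 - 5*0) - 1*(-77) = (4 + 0) + 77 = 4 + 77 = 81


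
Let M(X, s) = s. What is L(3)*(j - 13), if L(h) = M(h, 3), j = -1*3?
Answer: -48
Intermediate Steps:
j = -3
L(h) = 3
L(3)*(j - 13) = 3*(-3 - 13) = 3*(-16) = -48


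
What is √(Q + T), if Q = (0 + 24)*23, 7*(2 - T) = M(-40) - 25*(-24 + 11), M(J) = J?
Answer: √25151/7 ≈ 22.656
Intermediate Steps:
T = -271/7 (T = 2 - (-40 - 25*(-24 + 11))/7 = 2 - (-40 - 25*(-13))/7 = 2 - (-40 + 325)/7 = 2 - ⅐*285 = 2 - 285/7 = -271/7 ≈ -38.714)
Q = 552 (Q = 24*23 = 552)
√(Q + T) = √(552 - 271/7) = √(3593/7) = √25151/7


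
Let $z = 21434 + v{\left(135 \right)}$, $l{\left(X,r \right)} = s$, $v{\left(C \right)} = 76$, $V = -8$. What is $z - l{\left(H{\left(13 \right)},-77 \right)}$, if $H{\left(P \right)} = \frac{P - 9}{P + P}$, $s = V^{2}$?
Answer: $21446$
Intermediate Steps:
$s = 64$ ($s = \left(-8\right)^{2} = 64$)
$H{\left(P \right)} = \frac{-9 + P}{2 P}$
$l{\left(X,r \right)} = 64$
$z = 21510$ ($z = 21434 + 76 = 21510$)
$z - l{\left(H{\left(13 \right)},-77 \right)} = 21510 - 64 = 21446$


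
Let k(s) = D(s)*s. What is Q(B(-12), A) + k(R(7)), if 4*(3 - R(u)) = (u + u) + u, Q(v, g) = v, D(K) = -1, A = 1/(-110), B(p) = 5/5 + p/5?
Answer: 17/20 ≈ 0.85000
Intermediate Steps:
B(p) = 1 + p/5 (B(p) = 5*(⅕) + p*(⅕) = 1 + p/5)
A = -1/110 ≈ -0.0090909
R(u) = 3 - 3*u/4 (R(u) = 3 - ((u + u) + u)/4 = 3 - (2*u + u)/4 = 3 - 3*u/4)
k(s) = -s
Q(B(-12), A) + k(R(7)) = (1 + (⅕)*(-12)) - (3 - ¾*7) = (1 - 12/5) - (3 - 21/4) = -7/5 - 1*(-9/4) = -7/5 + 9/4 = 17/20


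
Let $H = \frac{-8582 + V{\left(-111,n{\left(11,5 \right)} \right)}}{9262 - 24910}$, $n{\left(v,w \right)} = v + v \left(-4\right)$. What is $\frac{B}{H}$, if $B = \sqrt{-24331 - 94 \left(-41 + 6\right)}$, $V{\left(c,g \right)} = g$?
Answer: $\frac{15648 i \sqrt{21041}}{8615} \approx 263.47 i$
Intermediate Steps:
$n{\left(v,w \right)} = - 3 v$ ($n{\left(v,w \right)} = v - 4 v = - 3 v$)
$B = i \sqrt{21041}$ ($B = \sqrt{-24331 - -3290} = \sqrt{-24331 + 3290} = \sqrt{-21041} = i \sqrt{21041} \approx 145.06 i$)
$H = \frac{8615}{15648}$ ($H = \frac{-8582 - 33}{9262 - 24910} = \frac{-8582 - 33}{-15648} = \left(-8615\right) \left(- \frac{1}{15648}\right) = \frac{8615}{15648} \approx 0.55055$)
$\frac{B}{H} = \frac{i \sqrt{21041}}{\frac{8615}{15648}} = i \sqrt{21041} \cdot \frac{15648}{8615} = \frac{15648 i \sqrt{21041}}{8615}$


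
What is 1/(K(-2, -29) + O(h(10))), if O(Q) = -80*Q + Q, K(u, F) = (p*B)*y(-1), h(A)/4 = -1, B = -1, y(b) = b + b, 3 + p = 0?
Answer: 1/310 ≈ 0.0032258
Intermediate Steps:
p = -3 (p = -3 + 0 = -3)
y(b) = 2*b
h(A) = -4 (h(A) = 4*(-1) = -4)
K(u, F) = -6 (K(u, F) = (-3*(-1))*(2*(-1)) = 3*(-2) = -6)
O(Q) = -79*Q
1/(K(-2, -29) + O(h(10))) = 1/(-6 - 79*(-4)) = 1/(-6 + 316) = 1/310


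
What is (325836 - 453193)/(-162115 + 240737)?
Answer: -6703/4138 ≈ -1.6199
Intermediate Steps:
(325836 - 453193)/(-162115 + 240737) = -127357/78622 = -127357*1/78622 = -6703/4138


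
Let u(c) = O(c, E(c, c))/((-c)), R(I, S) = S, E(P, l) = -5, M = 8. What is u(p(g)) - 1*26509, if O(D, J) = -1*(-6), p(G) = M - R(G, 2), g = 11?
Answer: -26510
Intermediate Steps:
p(G) = 6 (p(G) = 8 - 1*2 = 8 - 2 = 6)
O(D, J) = 6
u(c) = -6/c (u(c) = 6/((-c)) = 6*(-1/c) = -6/c)
u(p(g)) - 1*26509 = -6/6 - 1*26509 = -6*1/6 - 26509 = -1 - 26509 = -26510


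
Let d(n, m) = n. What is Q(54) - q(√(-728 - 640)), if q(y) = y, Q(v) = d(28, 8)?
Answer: 28 - 6*I*√38 ≈ 28.0 - 36.987*I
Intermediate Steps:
Q(v) = 28
Q(54) - q(√(-728 - 640)) = 28 - √(-728 - 640) = 28 - √(-1368) = 28 - 6*I*√38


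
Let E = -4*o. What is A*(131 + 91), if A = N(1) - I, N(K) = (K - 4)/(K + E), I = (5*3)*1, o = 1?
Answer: -3108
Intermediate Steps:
I = 15 (I = 15*1 = 15)
E = -4 (E = -4*1 = -4)
N(K) = 1 (N(K) = (K - 4)/(K - 4) = (-4 + K)/(-4 + K) = 1)
A = -14 (A = 1 - 1*15 = 1 - 15 = -14)
A*(131 + 91) = -14*(131 + 91) = -14*222 = -3108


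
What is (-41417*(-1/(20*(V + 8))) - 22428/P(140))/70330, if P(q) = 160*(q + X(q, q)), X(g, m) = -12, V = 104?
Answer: 623423/2520627200 ≈ 0.00024733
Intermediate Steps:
P(q) = -1920 + 160*q (P(q) = 160*(q - 12) = 160*(-12 + q) = -1920 + 160*q)
(-41417*(-1/(20*(V + 8))) - 22428/P(140))/70330 = (-41417*(-1/(20*(104 + 8))) - 22428/(-1920 + 160*140))/70330 = (-41417/((-20*112)) - 22428/(-1920 + 22400))*(1/70330) = (-41417/(-2240) - 22428/20480)*(1/70330) = (-41417*(-1/2240) - 22428*1/20480)*(1/70330) = (41417/2240 - 5607/5120)*(1/70330) = (623423/35840)*(1/70330) = 623423/2520627200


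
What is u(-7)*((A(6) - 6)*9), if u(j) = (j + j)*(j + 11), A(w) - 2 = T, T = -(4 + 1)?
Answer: 4536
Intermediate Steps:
T = -5 (T = -1*5 = -5)
A(w) = -3 (A(w) = 2 - 5 = -3)
u(j) = 2*j*(11 + j) (u(j) = (2*j)*(11 + j) = 2*j*(11 + j))
u(-7)*((A(6) - 6)*9) = (2*(-7)*(11 - 7))*((-3 - 6)*9) = (2*(-7)*4)*(-9*9) = -56*(-81) = 4536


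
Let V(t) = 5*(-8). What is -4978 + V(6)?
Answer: -5018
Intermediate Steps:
V(t) = -40
-4978 + V(6) = -4978 - 40 = -5018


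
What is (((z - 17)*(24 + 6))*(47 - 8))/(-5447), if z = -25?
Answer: 3780/419 ≈ 9.0215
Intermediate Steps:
(((z - 17)*(24 + 6))*(47 - 8))/(-5447) = (((-25 - 17)*(24 + 6))*(47 - 8))/(-5447) = (-42*30*39)*(-1/5447) = -1260*39*(-1/5447) = -49140*(-1/5447) = 3780/419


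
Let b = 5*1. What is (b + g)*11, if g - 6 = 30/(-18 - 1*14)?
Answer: 1771/16 ≈ 110.69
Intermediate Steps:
b = 5
g = 81/16 (g = 6 + 30/(-18 - 1*14) = 6 + 30/(-18 - 14) = 6 + 30/(-32) = 6 + 30*(-1/32) = 6 - 15/16 = 81/16 ≈ 5.0625)
(b + g)*11 = (5 + 81/16)*11 = (161/16)*11 = 1771/16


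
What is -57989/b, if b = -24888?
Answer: 57989/24888 ≈ 2.3300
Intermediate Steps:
-57989/b = -57989/(-24888) = -57989*(-1/24888) = 57989/24888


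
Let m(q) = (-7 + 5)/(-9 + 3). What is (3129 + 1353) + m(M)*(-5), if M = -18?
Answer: 13441/3 ≈ 4480.3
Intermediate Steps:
m(q) = 1/3 (m(q) = -2/(-6) = -2*(-1/6) = 1/3)
(3129 + 1353) + m(M)*(-5) = (3129 + 1353) + (1/3)*(-5) = 4482 - 5/3 = 13441/3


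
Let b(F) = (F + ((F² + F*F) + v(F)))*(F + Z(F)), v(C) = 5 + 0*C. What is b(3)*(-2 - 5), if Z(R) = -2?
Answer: -182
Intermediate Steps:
v(C) = 5 (v(C) = 5 + 0 = 5)
b(F) = (-2 + F)*(5 + F + 2*F²) (b(F) = (F + ((F² + F*F) + 5))*(F - 2) = (F + ((F² + F²) + 5))*(-2 + F) = (F + (2*F² + 5))*(-2 + F) = (F + (5 + 2*F²))*(-2 + F) = (5 + F + 2*F²)*(-2 + F) = (-2 + F)*(5 + F + 2*F²))
b(3)*(-2 - 5) = (-10 - 3*3² + 2*3³ + 3*3)*(-2 - 5) = (-10 - 3*9 + 2*27 + 9)*(-7) = (-10 - 27 + 54 + 9)*(-7) = 26*(-7) = -182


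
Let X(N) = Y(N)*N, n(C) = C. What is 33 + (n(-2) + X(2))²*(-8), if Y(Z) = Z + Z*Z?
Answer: -767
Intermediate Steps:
Y(Z) = Z + Z²
X(N) = N²*(1 + N) (X(N) = (N*(1 + N))*N = N²*(1 + N))
33 + (n(-2) + X(2))²*(-8) = 33 + (-2 + 2²*(1 + 2))²*(-8) = 33 + (-2 + 4*3)²*(-8) = 33 + (-2 + 12)²*(-8) = 33 + 10²*(-8) = 33 + 100*(-8) = 33 - 800 = -767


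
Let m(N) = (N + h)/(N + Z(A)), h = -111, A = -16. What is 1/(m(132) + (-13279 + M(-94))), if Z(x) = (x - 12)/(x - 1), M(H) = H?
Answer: -2272/30383099 ≈ -7.4778e-5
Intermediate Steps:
Z(x) = (-12 + x)/(-1 + x)
m(N) = (-111 + N)/(28/17 + N) (m(N) = (N - 111)/(N + (-12 - 16)/(-1 - 16)) = (-111 + N)/(N - 28/(-17)) = (-111 + N)/(N - 1/17*(-28)) = (-111 + N)/(N + 28/17) = (-111 + N)/(28/17 + N))
1/(m(132) + (-13279 + M(-94))) = 1/(17*(-111 + 132)/(28 + 17*132) + (-13279 - 94)) = 1/(17*21/(28 + 2244) - 13373) = 1/(17*21/2272 - 13373) = 1/(17*(1/2272)*21 - 13373) = 1/(357/2272 - 13373) = 1/(-30383099/2272) = -2272/30383099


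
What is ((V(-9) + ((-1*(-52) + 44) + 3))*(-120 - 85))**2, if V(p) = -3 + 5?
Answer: 428697025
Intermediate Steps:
V(p) = 2
((V(-9) + ((-1*(-52) + 44) + 3))*(-120 - 85))**2 = ((2 + ((-1*(-52) + 44) + 3))*(-120 - 85))**2 = ((2 + ((52 + 44) + 3))*(-205))**2 = ((2 + (96 + 3))*(-205))**2 = ((2 + 99)*(-205))**2 = (101*(-205))**2 = (-20705)**2 = 428697025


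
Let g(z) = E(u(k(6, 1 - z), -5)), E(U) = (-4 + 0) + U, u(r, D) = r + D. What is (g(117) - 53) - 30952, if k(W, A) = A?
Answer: -31130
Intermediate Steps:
u(r, D) = D + r
E(U) = -4 + U
g(z) = -8 - z (g(z) = -4 + (-5 + (1 - z)) = -4 + (-4 - z) = -8 - z)
(g(117) - 53) - 30952 = ((-8 - 1*117) - 53) - 30952 = ((-8 - 117) - 53) - 30952 = (-125 - 53) - 30952 = -178 - 30952 = -31130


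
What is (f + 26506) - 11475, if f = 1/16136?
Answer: 242540217/16136 ≈ 15031.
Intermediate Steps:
f = 1/16136 ≈ 6.1973e-5
(f + 26506) - 11475 = (1/16136 + 26506) - 11475 = 427700817/16136 - 11475 = 242540217/16136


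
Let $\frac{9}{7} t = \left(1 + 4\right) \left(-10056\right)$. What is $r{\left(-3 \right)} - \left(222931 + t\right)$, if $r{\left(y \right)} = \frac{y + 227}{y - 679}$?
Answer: $- \frac{188052629}{1023} \approx -1.8382 \cdot 10^{5}$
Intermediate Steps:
$r{\left(y \right)} = \frac{227 + y}{-679 + y}$
$t = - \frac{117320}{3}$ ($t = \frac{7 \left(1 + 4\right) \left(-10056\right)}{9} = \frac{7 \cdot 5 \left(-10056\right)}{9} = \frac{7}{9} \left(-50280\right) = - \frac{117320}{3} \approx -39107.0$)
$r{\left(-3 \right)} - \left(222931 + t\right) = \frac{227 - 3}{-679 - 3} - \frac{551473}{3} = \frac{1}{-682} \cdot 224 + \left(-222931 + \frac{117320}{3}\right) = \left(- \frac{1}{682}\right) 224 - \frac{551473}{3} = - \frac{112}{341} - \frac{551473}{3} = - \frac{188052629}{1023}$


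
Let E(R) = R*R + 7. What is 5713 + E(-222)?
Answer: 55004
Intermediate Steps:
E(R) = 7 + R² (E(R) = R² + 7 = 7 + R²)
5713 + E(-222) = 5713 + (7 + (-222)²) = 5713 + (7 + 49284) = 5713 + 49291 = 55004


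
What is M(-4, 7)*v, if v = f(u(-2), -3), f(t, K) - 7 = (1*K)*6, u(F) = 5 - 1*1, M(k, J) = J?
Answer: -77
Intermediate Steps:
u(F) = 4 (u(F) = 5 - 1 = 4)
f(t, K) = 7 + 6*K (f(t, K) = 7 + (1*K)*6 = 7 + K*6 = 7 + 6*K)
v = -11 (v = 7 + 6*(-3) = 7 - 18 = -11)
M(-4, 7)*v = 7*(-11) = -77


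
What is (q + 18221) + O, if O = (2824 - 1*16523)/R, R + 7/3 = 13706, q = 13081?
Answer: 183830775/5873 ≈ 31301.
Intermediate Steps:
R = 41111/3 (R = -7/3 + 13706 = 41111/3 ≈ 13704.)
O = -5871/5873 (O = (2824 - 1*16523)/(41111/3) = (2824 - 16523)*(3/41111) = -13699*3/41111 = -5871/5873 ≈ -0.99966)
(q + 18221) + O = (13081 + 18221) - 5871/5873 = 31302 - 5871/5873 = 183830775/5873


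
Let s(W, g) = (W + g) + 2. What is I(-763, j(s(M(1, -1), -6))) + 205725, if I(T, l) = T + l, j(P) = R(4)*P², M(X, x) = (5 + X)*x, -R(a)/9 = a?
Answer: 201362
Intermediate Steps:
R(a) = -9*a
M(X, x) = x*(5 + X)
s(W, g) = 2 + W + g
j(P) = -36*P² (j(P) = (-9*4)*P² = -36*P²)
I(-763, j(s(M(1, -1), -6))) + 205725 = (-763 - 36*(2 - (5 + 1) - 6)²) + 205725 = (-763 - 36*(2 - 1*6 - 6)²) + 205725 = (-763 - 36*(2 - 6 - 6)²) + 205725 = (-763 - 36*(-10)²) + 205725 = (-763 - 36*100) + 205725 = (-763 - 3600) + 205725 = -4363 + 205725 = 201362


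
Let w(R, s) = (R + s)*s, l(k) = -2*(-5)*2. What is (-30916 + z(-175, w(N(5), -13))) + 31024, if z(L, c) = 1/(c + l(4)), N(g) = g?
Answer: 13393/124 ≈ 108.01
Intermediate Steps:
l(k) = 20 (l(k) = 10*2 = 20)
w(R, s) = s*(R + s)
z(L, c) = 1/(20 + c) (z(L, c) = 1/(c + 20) = 1/(20 + c))
(-30916 + z(-175, w(N(5), -13))) + 31024 = (-30916 + 1/(20 - 13*(5 - 13))) + 31024 = (-30916 + 1/(20 - 13*(-8))) + 31024 = (-30916 + 1/(20 + 104)) + 31024 = (-30916 + 1/124) + 31024 = -3833583/124 + 31024 = 13393/124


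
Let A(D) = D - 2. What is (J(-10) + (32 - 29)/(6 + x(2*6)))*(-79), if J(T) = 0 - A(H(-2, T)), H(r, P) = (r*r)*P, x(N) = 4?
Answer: -33417/10 ≈ -3341.7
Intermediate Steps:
H(r, P) = P*r² (H(r, P) = r²*P = P*r²)
A(D) = -2 + D
J(T) = 2 - 4*T (J(T) = 0 - (-2 + T*(-2)²) = 0 - (-2 + T*4) = 0 - (-2 + 4*T) = 0 + (2 - 4*T) = 2 - 4*T)
(J(-10) + (32 - 29)/(6 + x(2*6)))*(-79) = ((2 - 4*(-10)) + (32 - 29)/(6 + 4))*(-79) = ((2 + 40) + 3/10)*(-79) = (42 + 3*(⅒))*(-79) = (42 + 3/10)*(-79) = (423/10)*(-79) = -33417/10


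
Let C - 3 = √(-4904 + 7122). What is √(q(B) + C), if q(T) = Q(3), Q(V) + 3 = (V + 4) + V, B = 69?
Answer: √(10 + √2218) ≈ 7.5562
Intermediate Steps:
C = 3 + √2218 (C = 3 + √(-4904 + 7122) = 3 + √2218 ≈ 50.096)
Q(V) = 1 + 2*V (Q(V) = -3 + ((V + 4) + V) = -3 + ((4 + V) + V) = -3 + (4 + 2*V) = 1 + 2*V)
q(T) = 7 (q(T) = 1 + 2*3 = 1 + 6 = 7)
√(q(B) + C) = √(7 + (3 + √2218)) = √(10 + √2218)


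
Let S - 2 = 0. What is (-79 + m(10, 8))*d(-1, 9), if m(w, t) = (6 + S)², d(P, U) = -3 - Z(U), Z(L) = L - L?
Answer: 45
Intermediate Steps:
S = 2 (S = 2 + 0 = 2)
Z(L) = 0
d(P, U) = -3 (d(P, U) = -3 - 1*0 = -3 + 0 = -3)
m(w, t) = 64 (m(w, t) = (6 + 2)² = 8² = 64)
(-79 + m(10, 8))*d(-1, 9) = (-79 + 64)*(-3) = -15*(-3) = 45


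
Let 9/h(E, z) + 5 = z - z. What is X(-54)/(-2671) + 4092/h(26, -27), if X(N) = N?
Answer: -18216058/8013 ≈ -2273.3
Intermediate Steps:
h(E, z) = -9/5 (h(E, z) = 9/(-5 + (z - z)) = 9/(-5 + 0) = 9/(-5) = 9*(-⅕) = -9/5)
X(-54)/(-2671) + 4092/h(26, -27) = -54/(-2671) + 4092/(-9/5) = -54*(-1/2671) + 4092*(-5/9) = 54/2671 - 6820/3 = -18216058/8013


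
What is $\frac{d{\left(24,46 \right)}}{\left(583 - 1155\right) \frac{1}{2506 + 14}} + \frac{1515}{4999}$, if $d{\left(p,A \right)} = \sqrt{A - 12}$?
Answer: $\frac{1515}{4999} - \frac{630 \sqrt{34}}{143} \approx -25.386$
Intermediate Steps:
$d{\left(p,A \right)} = \sqrt{-12 + A}$
$\frac{d{\left(24,46 \right)}}{\left(583 - 1155\right) \frac{1}{2506 + 14}} + \frac{1515}{4999} = \frac{\sqrt{-12 + 46}}{\left(583 - 1155\right) \frac{1}{2506 + 14}} + \frac{1515}{4999} = \frac{\sqrt{34}}{\left(-572\right) \frac{1}{2520}} + 1515 \cdot \frac{1}{4999} = \frac{\sqrt{34}}{\left(-572\right) \frac{1}{2520}} + \frac{1515}{4999} = \frac{\sqrt{34}}{- \frac{143}{630}} + \frac{1515}{4999} = \sqrt{34} \left(- \frac{630}{143}\right) + \frac{1515}{4999} = - \frac{630 \sqrt{34}}{143} + \frac{1515}{4999} = \frac{1515}{4999} - \frac{630 \sqrt{34}}{143}$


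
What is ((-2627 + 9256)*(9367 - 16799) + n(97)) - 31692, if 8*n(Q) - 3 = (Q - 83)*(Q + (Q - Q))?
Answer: -394385999/8 ≈ -4.9298e+7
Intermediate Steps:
n(Q) = 3/8 + Q*(-83 + Q)/8 (n(Q) = 3/8 + ((Q - 83)*(Q + (Q - Q)))/8 = 3/8 + ((-83 + Q)*(Q + 0))/8 = 3/8 + ((-83 + Q)*Q)/8 = 3/8 + (Q*(-83 + Q))/8 = 3/8 + Q*(-83 + Q)/8)
((-2627 + 9256)*(9367 - 16799) + n(97)) - 31692 = ((-2627 + 9256)*(9367 - 16799) + (3/8 - 83/8*97 + (1/8)*97**2)) - 31692 = (6629*(-7432) + (3/8 - 8051/8 + (1/8)*9409)) - 31692 = (-49266728 + (3/8 - 8051/8 + 9409/8)) - 31692 = (-49266728 + 1361/8) - 31692 = -394132463/8 - 31692 = -394385999/8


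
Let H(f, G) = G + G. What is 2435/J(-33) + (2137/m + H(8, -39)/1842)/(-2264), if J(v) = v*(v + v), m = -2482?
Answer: 2101069959005/1878643849104 ≈ 1.1184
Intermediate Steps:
J(v) = 2*v**2 (J(v) = v*(2*v) = 2*v**2)
H(f, G) = 2*G
2435/J(-33) + (2137/m + H(8, -39)/1842)/(-2264) = 2435/((2*(-33)**2)) + (2137/(-2482) + (2*(-39))/1842)/(-2264) = 2435/((2*1089)) + (2137*(-1/2482) - 78*1/1842)*(-1/2264) = 2435/2178 + (-2137/2482 - 13/307)*(-1/2264) = 2435*(1/2178) - 688325/761974*(-1/2264) = 2435/2178 + 688325/1725109136 = 2101069959005/1878643849104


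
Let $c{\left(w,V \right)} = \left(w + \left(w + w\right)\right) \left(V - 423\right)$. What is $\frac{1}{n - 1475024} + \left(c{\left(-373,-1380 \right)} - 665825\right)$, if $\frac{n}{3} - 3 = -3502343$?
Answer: $\frac{16196512300207}{11982044} \approx 1.3517 \cdot 10^{6}$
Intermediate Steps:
$n = -10507020$ ($n = 9 + 3 \left(-3502343\right) = 9 - 10507029 = -10507020$)
$c{\left(w,V \right)} = 3 w \left(-423 + V\right)$ ($c{\left(w,V \right)} = \left(w + 2 w\right) \left(-423 + V\right) = 3 w \left(-423 + V\right)$)
$\frac{1}{n - 1475024} + \left(c{\left(-373,-1380 \right)} - 665825\right) = \frac{1}{-10507020 - 1475024} - \left(665825 + 1119 \left(-423 - 1380\right)\right) = \frac{1}{-11982044} - \left(665825 + 1119 \left(-1803\right)\right) = - \frac{1}{11982044} + \left(2017557 - 665825\right) = - \frac{1}{11982044} + 1351732 = \frac{16196512300207}{11982044}$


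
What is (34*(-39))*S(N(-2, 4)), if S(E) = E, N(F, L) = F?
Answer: 2652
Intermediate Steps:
(34*(-39))*S(N(-2, 4)) = (34*(-39))*(-2) = -1326*(-2) = 2652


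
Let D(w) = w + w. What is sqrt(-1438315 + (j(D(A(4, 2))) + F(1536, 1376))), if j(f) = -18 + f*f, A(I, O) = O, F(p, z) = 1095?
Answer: I*sqrt(1437222) ≈ 1198.8*I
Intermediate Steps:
D(w) = 2*w
j(f) = -18 + f**2
sqrt(-1438315 + (j(D(A(4, 2))) + F(1536, 1376))) = sqrt(-1438315 + ((-18 + (2*2)**2) + 1095)) = sqrt(-1438315 + ((-18 + 4**2) + 1095)) = sqrt(-1438315 + ((-18 + 16) + 1095)) = sqrt(-1438315 + (-2 + 1095)) = sqrt(-1438315 + 1093) = sqrt(-1437222) = I*sqrt(1437222)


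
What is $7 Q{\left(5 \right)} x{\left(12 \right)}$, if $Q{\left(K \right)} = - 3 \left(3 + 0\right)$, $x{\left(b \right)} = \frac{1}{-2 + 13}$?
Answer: $- \frac{63}{11} \approx -5.7273$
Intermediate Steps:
$x{\left(b \right)} = \frac{1}{11}$
$Q{\left(K \right)} = -9$ ($Q{\left(K \right)} = \left(-3\right) 3 = -9$)
$7 Q{\left(5 \right)} x{\left(12 \right)} = 7 \left(-9\right) \frac{1}{11} = \left(-63\right) \frac{1}{11} = - \frac{63}{11}$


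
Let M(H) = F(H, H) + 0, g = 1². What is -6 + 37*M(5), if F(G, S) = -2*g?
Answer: -80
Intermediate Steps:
g = 1
F(G, S) = -2 (F(G, S) = -2*1 = -2)
M(H) = -2 (M(H) = -2 + 0 = -2)
-6 + 37*M(5) = -6 + 37*(-2) = -6 - 74 = -80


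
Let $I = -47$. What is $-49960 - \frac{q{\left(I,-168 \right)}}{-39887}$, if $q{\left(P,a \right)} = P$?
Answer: $- \frac{1992754567}{39887} \approx -49960.0$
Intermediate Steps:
$-49960 - \frac{q{\left(I,-168 \right)}}{-39887} = -49960 - - \frac{47}{-39887} = -49960 - \left(-47\right) \left(- \frac{1}{39887}\right) = -49960 - \frac{47}{39887} = - \frac{1992754567}{39887}$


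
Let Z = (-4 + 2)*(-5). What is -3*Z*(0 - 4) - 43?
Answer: 77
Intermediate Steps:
Z = 10 (Z = -2*(-5) = 10)
-3*Z*(0 - 4) - 43 = -30*(0 - 4) - 43 = -30*(-4) - 43 = -3*(-40) - 43 = 120 - 43 = 77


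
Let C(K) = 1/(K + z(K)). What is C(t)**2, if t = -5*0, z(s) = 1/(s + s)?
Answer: 0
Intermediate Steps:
z(s) = 1/(2*s)
t = 0
C(K) = 1/(K + 1/(2*K))
C(t)**2 = (2*0/(1 + 2*0**2))**2 = (2*0/(1 + 2*0))**2 = (2*0/(1 + 0))**2 = (2*0/1)**2 = (2*0*1)**2 = 0**2 = 0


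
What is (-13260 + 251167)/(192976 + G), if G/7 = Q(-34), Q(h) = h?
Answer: 237907/192738 ≈ 1.2344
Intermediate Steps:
G = -238 (G = 7*(-34) = -238)
(-13260 + 251167)/(192976 + G) = (-13260 + 251167)/(192976 - 238) = 237907/192738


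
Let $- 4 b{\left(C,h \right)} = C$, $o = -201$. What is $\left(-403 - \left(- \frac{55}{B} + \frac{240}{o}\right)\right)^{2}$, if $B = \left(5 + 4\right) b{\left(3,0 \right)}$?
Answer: $\frac{549980942449}{3272481} \approx 1.6806 \cdot 10^{5}$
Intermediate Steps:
$b{\left(C,h \right)} = - \frac{C}{4}$
$B = - \frac{27}{4}$ ($B = \left(5 + 4\right) \left(\left(- \frac{1}{4}\right) 3\right) = 9 \left(- \frac{3}{4}\right) = - \frac{27}{4} \approx -6.75$)
$\left(-403 - \left(- \frac{55}{B} + \frac{240}{o}\right)\right)^{2} = \left(-403 + \left(- \frac{240}{-201} + \frac{55}{- \frac{27}{4}}\right)\right)^{2} = \left(-403 + \left(\left(-240\right) \left(- \frac{1}{201}\right) + 55 \left(- \frac{4}{27}\right)\right)\right)^{2} = \left(-403 + \left(\frac{80}{67} - \frac{220}{27}\right)\right)^{2} = \left(-403 - \frac{12580}{1809}\right)^{2} = \left(- \frac{741607}{1809}\right)^{2} = \frac{549980942449}{3272481}$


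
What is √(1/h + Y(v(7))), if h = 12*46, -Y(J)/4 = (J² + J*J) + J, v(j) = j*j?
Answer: I*√1478118966/276 ≈ 139.3*I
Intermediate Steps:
v(j) = j²
Y(J) = -8*J² - 4*J (Y(J) = -4*((J² + J*J) + J) = -4*((J² + J²) + J) = -4*(2*J² + J) = -4*(J + 2*J²) = -8*J² - 4*J)
h = 552
√(1/h + Y(v(7))) = √(1/552 - 4*7²*(1 + 2*7²)) = √(1/552 - 4*49*(1 + 2*49)) = √(1/552 - 4*49*(1 + 98)) = √(1/552 - 4*49*99) = √(1/552 - 19404) = √(-10711007/552) = I*√1478118966/276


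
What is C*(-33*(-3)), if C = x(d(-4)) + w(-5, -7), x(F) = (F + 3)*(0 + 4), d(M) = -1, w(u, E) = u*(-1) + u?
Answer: 792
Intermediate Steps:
w(u, E) = 0 (w(u, E) = -u + u = 0)
x(F) = 12 + 4*F (x(F) = (3 + F)*4 = 12 + 4*F)
C = 8 (C = (12 + 4*(-1)) + 0 = (12 - 4) + 0 = 8 + 0 = 8)
C*(-33*(-3)) = 8*(-33*(-3)) = 8*99 = 792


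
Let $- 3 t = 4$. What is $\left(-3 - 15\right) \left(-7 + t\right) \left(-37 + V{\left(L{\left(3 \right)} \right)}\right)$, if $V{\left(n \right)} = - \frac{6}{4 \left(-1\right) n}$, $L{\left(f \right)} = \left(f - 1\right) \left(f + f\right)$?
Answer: $- \frac{22125}{4} \approx -5531.3$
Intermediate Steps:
$t = - \frac{4}{3}$ ($t = \left(- \frac{1}{3}\right) 4 = - \frac{4}{3} \approx -1.3333$)
$L{\left(f \right)} = 2 f \left(-1 + f\right)$ ($L{\left(f \right)} = \left(-1 + f\right) 2 f = 2 f \left(-1 + f\right)$)
$V{\left(n \right)} = \frac{3}{2 n}$ ($V{\left(n \right)} = - \frac{6}{\left(-4\right) n} = - 6 \left(- \frac{1}{4 n}\right) = \frac{3}{2 n}$)
$\left(-3 - 15\right) \left(-7 + t\right) \left(-37 + V{\left(L{\left(3 \right)} \right)}\right) = \left(-3 - 15\right) \left(-7 - \frac{4}{3}\right) \left(-37 + \frac{3}{2 \cdot 2 \cdot 3 \left(-1 + 3\right)}\right) = \left(-18\right) \left(- \frac{25}{3}\right) \left(-37 + \frac{3}{2 \cdot 2 \cdot 3 \cdot 2}\right) = 150 \left(-37 + \frac{3}{2 \cdot 12}\right) = 150 \left(-37 + \frac{3}{2} \cdot \frac{1}{12}\right) = 150 \left(-37 + \frac{1}{8}\right) = 150 \left(- \frac{295}{8}\right) = - \frac{22125}{4}$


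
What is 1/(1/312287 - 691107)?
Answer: -312287/215823731708 ≈ -1.4470e-6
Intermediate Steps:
1/(1/312287 - 691107) = 1/(-215823731708/312287) = -312287/215823731708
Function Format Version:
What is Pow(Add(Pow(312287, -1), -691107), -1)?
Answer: Rational(-312287, 215823731708) ≈ -1.4470e-6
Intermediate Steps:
Pow(Add(Pow(312287, -1), -691107), -1) = Pow(Add(Rational(1, 312287), -691107), -1) = Pow(Rational(-215823731708, 312287), -1) = Rational(-312287, 215823731708)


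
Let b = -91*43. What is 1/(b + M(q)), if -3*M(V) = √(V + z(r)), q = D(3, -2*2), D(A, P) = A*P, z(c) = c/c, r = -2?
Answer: -35217/137804132 + 3*I*√11/137804132 ≈ -0.00025556 + 7.2203e-8*I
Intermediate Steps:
z(c) = 1
b = -3913
q = -12 (q = 3*(-2*2) = 3*(-4) = -12)
M(V) = -√(1 + V)/3 (M(V) = -√(V + 1)/3 = -√(1 + V)/3)
1/(b + M(q)) = 1/(-3913 - √(1 - 12)/3) = 1/(-3913 - I*√11/3)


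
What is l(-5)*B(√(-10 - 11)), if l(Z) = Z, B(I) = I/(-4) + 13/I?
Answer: 365*I*√21/84 ≈ 19.912*I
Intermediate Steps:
B(I) = 13/I - I/4 (B(I) = I*(-¼) + 13/I = -I/4 + 13/I = 13/I - I/4)
l(-5)*B(√(-10 - 11)) = -5*(13/(√(-10 - 11)) - √(-10 - 11)/4) = -5*(13/(√(-21)) - I*√21/4) = -5*(13/((I*√21)) - I*√21/4) = -5*(13*(-I*√21/21) - I*√21/4) = -5*(-13*I*√21/21 - I*√21/4) = -(-365)*I*√21/84 = 365*I*√21/84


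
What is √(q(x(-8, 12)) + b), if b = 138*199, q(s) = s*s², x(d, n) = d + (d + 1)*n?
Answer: I*√751226 ≈ 866.73*I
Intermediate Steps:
x(d, n) = d + n*(1 + d) (x(d, n) = d + (1 + d)*n = d + n*(1 + d))
q(s) = s³
b = 27462
√(q(x(-8, 12)) + b) = √((-8 + 12 - 8*12)³ + 27462) = √((-8 + 12 - 96)³ + 27462) = √((-92)³ + 27462) = √(-778688 + 27462) = √(-751226) = I*√751226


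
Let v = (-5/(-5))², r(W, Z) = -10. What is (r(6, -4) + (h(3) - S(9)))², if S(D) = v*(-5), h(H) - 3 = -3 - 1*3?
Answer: 64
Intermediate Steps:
h(H) = -3 (h(H) = 3 + (-3 - 1*3) = 3 + (-3 - 3) = 3 - 6 = -3)
v = 1 (v = (-5*(-⅕))² = 1² = 1)
S(D) = -5 (S(D) = 1*(-5) = -5)
(r(6, -4) + (h(3) - S(9)))² = (-10 + (-3 - 1*(-5)))² = (-10 + (-3 + 5))² = (-10 + 2)² = (-8)² = 64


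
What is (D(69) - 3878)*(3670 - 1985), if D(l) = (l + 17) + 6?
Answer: -6379410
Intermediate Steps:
D(l) = 23 + l (D(l) = (17 + l) + 6 = 23 + l)
(D(69) - 3878)*(3670 - 1985) = ((23 + 69) - 3878)*(3670 - 1985) = (92 - 3878)*1685 = -3786*1685 = -6379410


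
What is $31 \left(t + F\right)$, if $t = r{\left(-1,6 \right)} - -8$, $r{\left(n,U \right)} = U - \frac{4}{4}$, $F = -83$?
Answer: $-2170$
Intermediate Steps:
$r{\left(n,U \right)} = -1 + U$ ($r{\left(n,U \right)} = U - 1 = -1 + U$)
$t = 13$ ($t = \left(-1 + 6\right) - -8 = 5 + 8 = 13$)
$31 \left(t + F\right) = 31 \left(13 - 83\right) = 31 \left(-70\right) = -2170$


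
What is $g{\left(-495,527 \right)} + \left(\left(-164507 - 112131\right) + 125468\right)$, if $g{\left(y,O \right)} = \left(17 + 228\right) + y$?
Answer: $-151420$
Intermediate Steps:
$g{\left(y,O \right)} = 245 + y$
$g{\left(-495,527 \right)} + \left(\left(-164507 - 112131\right) + 125468\right) = \left(245 - 495\right) + \left(\left(-164507 - 112131\right) + 125468\right) = -250 + \left(-276638 + 125468\right) = -250 - 151170 = -151420$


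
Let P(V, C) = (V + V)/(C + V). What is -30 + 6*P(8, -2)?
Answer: -14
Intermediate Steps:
P(V, C) = 2*V/(C + V) (P(V, C) = (2*V)/(C + V) = 2*V/(C + V))
-30 + 6*P(8, -2) = -30 + 6*(2*8/(-2 + 8)) = -30 + 6*(2*8/6) = -30 + 6*(2*8*(⅙)) = -30 + 6*(8/3) = -30 + 16 = -14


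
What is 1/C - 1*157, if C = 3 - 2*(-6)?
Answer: -2354/15 ≈ -156.93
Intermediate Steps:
C = 15 (C = 3 + 12 = 15)
1/C - 1*157 = 1/15 - 1*157 = 1/15 - 157 = -2354/15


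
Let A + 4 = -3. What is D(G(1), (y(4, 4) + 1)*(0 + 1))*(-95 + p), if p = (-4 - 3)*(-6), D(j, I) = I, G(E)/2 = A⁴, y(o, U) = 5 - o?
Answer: -106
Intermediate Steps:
A = -7 (A = -4 - 3 = -7)
G(E) = 4802 (G(E) = 2*(-7)⁴ = 2*2401 = 4802)
p = 42 (p = -7*(-6) = 42)
D(G(1), (y(4, 4) + 1)*(0 + 1))*(-95 + p) = (((5 - 1*4) + 1)*(0 + 1))*(-95 + 42) = (((5 - 4) + 1)*1)*(-53) = ((1 + 1)*1)*(-53) = (2*1)*(-53) = 2*(-53) = -106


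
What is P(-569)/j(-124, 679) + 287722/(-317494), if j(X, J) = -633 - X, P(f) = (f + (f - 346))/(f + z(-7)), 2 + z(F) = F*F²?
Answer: -33581729067/36926615911 ≈ -0.90942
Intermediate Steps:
z(F) = -2 + F³ (z(F) = -2 + F*F² = -2 + F³)
P(f) = (-346 + 2*f)/(-345 + f) (P(f) = (f + (f - 346))/(f + (-2 + (-7)³)) = (f + (-346 + f))/(f + (-2 - 343)) = (-346 + 2*f)/(f - 345) = (-346 + 2*f)/(-345 + f))
P(-569)/j(-124, 679) + 287722/(-317494) = (2*(-173 - 569)/(-345 - 569))/(-633 - 1*(-124)) + 287722/(-317494) = (2*(-742)/(-914))/(-633 + 124) + 287722*(-1/317494) = (2*(-1/914)*(-742))/(-509) - 143861/158747 = (742/457)*(-1/509) - 143861/158747 = -742/232613 - 143861/158747 = -33581729067/36926615911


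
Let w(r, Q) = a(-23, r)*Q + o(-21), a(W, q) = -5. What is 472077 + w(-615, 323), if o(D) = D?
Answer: 470441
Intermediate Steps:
w(r, Q) = -21 - 5*Q (w(r, Q) = -5*Q - 21 = -21 - 5*Q)
472077 + w(-615, 323) = 472077 + (-21 - 5*323) = 472077 + (-21 - 1615) = 472077 - 1636 = 470441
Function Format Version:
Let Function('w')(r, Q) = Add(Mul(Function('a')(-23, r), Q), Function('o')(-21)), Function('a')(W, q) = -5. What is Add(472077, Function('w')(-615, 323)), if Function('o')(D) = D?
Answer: 470441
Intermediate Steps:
Function('w')(r, Q) = Add(-21, Mul(-5, Q)) (Function('w')(r, Q) = Add(Mul(-5, Q), -21) = Add(-21, Mul(-5, Q)))
Add(472077, Function('w')(-615, 323)) = Add(472077, Add(-21, Mul(-5, 323))) = Add(472077, Add(-21, -1615)) = Add(472077, -1636) = 470441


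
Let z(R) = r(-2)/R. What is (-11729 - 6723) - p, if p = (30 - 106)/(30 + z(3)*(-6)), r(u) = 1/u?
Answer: -571936/31 ≈ -18450.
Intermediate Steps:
z(R) = -1/(2*R) (z(R) = 1/((-2)*R) = -1/(2*R))
p = -76/31 (p = (30 - 106)/(30 - ½/3*(-6)) = -76/(30 - ½*⅓*(-6)) = -76/(30 - ⅙*(-6)) = -76/(30 + 1) = -76/31 ≈ -2.4516)
(-11729 - 6723) - p = (-11729 - 6723) - 1*(-76/31) = -18452 + 76/31 = -571936/31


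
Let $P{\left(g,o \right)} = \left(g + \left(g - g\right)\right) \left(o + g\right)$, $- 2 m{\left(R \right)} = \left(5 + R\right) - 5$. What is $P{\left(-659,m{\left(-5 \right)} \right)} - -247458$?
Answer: $\frac{1360183}{2} \approx 6.8009 \cdot 10^{5}$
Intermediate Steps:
$m{\left(R \right)} = - \frac{R}{2}$ ($m{\left(R \right)} = - \frac{\left(5 + R\right) - 5}{2} = - \frac{R}{2}$)
$P{\left(g,o \right)} = g \left(g + o\right)$ ($P{\left(g,o \right)} = \left(g + 0\right) \left(g + o\right) = g \left(g + o\right)$)
$P{\left(-659,m{\left(-5 \right)} \right)} - -247458 = - 659 \left(-659 - - \frac{5}{2}\right) - -247458 = - 659 \left(-659 + \frac{5}{2}\right) + 247458 = \left(-659\right) \left(- \frac{1313}{2}\right) + 247458 = \frac{865267}{2} + 247458 = \frac{1360183}{2}$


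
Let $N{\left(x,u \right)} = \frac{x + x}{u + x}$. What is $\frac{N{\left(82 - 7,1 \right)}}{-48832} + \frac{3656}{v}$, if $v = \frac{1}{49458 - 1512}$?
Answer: $\frac{325271997474741}{1855616} \approx 1.7529 \cdot 10^{8}$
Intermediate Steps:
$N{\left(x,u \right)} = \frac{2 x}{u + x}$
$v = \frac{1}{47946}$ ($v = \frac{1}{49458 - 1512} = \frac{1}{47946} \approx 2.0857 \cdot 10^{-5}$)
$\frac{N{\left(82 - 7,1 \right)}}{-48832} + \frac{3656}{v} = \frac{2 \left(82 - 7\right) \frac{1}{1 + \left(82 - 7\right)}}{-48832} + 3656 \frac{1}{\frac{1}{47946}} = 2 \cdot 75 \frac{1}{1 + 75} \left(- \frac{1}{48832}\right) + 3656 \cdot 47946 = 2 \cdot 75 \cdot \frac{1}{76} \left(- \frac{1}{48832}\right) + 175290576 = \frac{75}{38} \left(- \frac{1}{48832}\right) + 175290576 = - \frac{75}{1855616} + 175290576 = \frac{325271997474741}{1855616}$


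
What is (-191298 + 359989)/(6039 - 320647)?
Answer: -168691/314608 ≈ -0.53619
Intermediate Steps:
(-191298 + 359989)/(6039 - 320647) = 168691/(-314608) = 168691*(-1/314608) = -168691/314608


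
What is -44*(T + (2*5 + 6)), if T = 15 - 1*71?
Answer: 1760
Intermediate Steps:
T = -56 (T = 15 - 71 = -56)
-44*(T + (2*5 + 6)) = -44*(-56 + (2*5 + 6)) = -44*(-56 + (10 + 6)) = -44*(-56 + 16) = -44*(-40) = 1760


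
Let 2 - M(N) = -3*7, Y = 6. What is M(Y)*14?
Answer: 322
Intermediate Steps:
M(N) = 23 (M(N) = 2 - (-3)*7 = 2 - 1*(-21) = 2 + 21 = 23)
M(Y)*14 = 23*14 = 322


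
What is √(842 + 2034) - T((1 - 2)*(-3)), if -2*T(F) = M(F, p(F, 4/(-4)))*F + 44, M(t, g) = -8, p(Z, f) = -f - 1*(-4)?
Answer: 10 + 2*√719 ≈ 63.628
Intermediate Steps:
p(Z, f) = 4 - f (p(Z, f) = -f + 4 = 4 - f)
T(F) = -22 + 4*F (T(F) = -(-8*F + 44)/2 = -(44 - 8*F)/2 = -22 + 4*F)
√(842 + 2034) - T((1 - 2)*(-3)) = √(842 + 2034) - (-22 + 4*((1 - 2)*(-3))) = √2876 - (-22 + 4*(-1*(-3))) = 2*√719 - (-22 + 4*3) = 2*√719 - (-22 + 12) = 2*√719 - 1*(-10) = 2*√719 + 10 = 10 + 2*√719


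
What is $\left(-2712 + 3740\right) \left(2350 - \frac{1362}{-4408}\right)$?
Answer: $\frac{1331280817}{551} \approx 2.4161 \cdot 10^{6}$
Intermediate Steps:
$\left(-2712 + 3740\right) \left(2350 - \frac{1362}{-4408}\right) = 1028 \left(2350 - - \frac{681}{2204}\right) = 1028 \left(2350 + \frac{681}{2204}\right) = 1028 \cdot \frac{5180081}{2204} = \frac{1331280817}{551}$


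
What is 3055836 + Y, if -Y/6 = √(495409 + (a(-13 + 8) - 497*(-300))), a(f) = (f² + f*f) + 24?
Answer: 3055836 - 6*√644583 ≈ 3.0510e+6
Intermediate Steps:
a(f) = 24 + 2*f² (a(f) = (f² + f²) + 24 = 2*f² + 24 = 24 + 2*f²)
Y = -6*√644583 (Y = -6*√(495409 + ((24 + 2*(-13 + 8)²) - 497*(-300))) = -6*√(495409 + ((24 + 2*(-5)²) + 149100)) = -6*√(495409 + ((24 + 2*25) + 149100)) = -6*√(495409 + ((24 + 50) + 149100)) = -6*√(495409 + (74 + 149100)) = -6*√(495409 + 149174) = -6*√644583 ≈ -4817.2)
3055836 + Y = 3055836 - 6*√644583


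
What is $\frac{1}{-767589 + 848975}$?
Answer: $\frac{1}{81386} \approx 1.2287 \cdot 10^{-5}$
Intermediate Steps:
$\frac{1}{-767589 + 848975} = \frac{1}{81386}$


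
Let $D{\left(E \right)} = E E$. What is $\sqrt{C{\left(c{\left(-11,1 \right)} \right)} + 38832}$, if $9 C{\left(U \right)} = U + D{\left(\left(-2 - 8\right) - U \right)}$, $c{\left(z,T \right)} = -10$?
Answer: $\frac{\sqrt{349478}}{3} \approx 197.06$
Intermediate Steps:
$D{\left(E \right)} = E^{2}$
$C{\left(U \right)} = \frac{U}{9} + \frac{\left(-10 - U\right)^{2}}{9}$ ($C{\left(U \right)} = \frac{U + \left(\left(-2 - 8\right) - U\right)^{2}}{9} = \frac{U + \left(-10 - U\right)^{2}}{9} = \frac{U}{9} + \frac{\left(-10 - U\right)^{2}}{9}$)
$\sqrt{C{\left(c{\left(-11,1 \right)} \right)} + 38832} = \sqrt{\left(\frac{1}{9} \left(-10\right) + \frac{\left(10 - 10\right)^{2}}{9}\right) + 38832} = \sqrt{\left(- \frac{10}{9} + \frac{0^{2}}{9}\right) + 38832} = \sqrt{\left(- \frac{10}{9} + \frac{1}{9} \cdot 0\right) + 38832} = \sqrt{\left(- \frac{10}{9} + 0\right) + 38832} = \sqrt{- \frac{10}{9} + 38832} = \sqrt{\frac{349478}{9}} = \frac{\sqrt{349478}}{3}$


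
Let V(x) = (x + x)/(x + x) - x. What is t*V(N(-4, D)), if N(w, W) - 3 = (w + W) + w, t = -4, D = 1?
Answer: -20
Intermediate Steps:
N(w, W) = 3 + W + 2*w (N(w, W) = 3 + ((w + W) + w) = 3 + ((W + w) + w) = 3 + (W + 2*w) = 3 + W + 2*w)
V(x) = 1 - x (V(x) = (2*x)/((2*x)) - x = (2*x)*(1/(2*x)) - x = 1 - x)
t*V(N(-4, D)) = -4*(1 - (3 + 1 + 2*(-4))) = -4*(1 - (3 + 1 - 8)) = -4*(1 - 1*(-4)) = -4*(1 + 4) = -4*5 = -20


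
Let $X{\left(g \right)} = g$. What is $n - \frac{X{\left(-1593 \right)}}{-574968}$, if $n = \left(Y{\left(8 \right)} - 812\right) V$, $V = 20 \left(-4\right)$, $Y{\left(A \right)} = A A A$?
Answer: $\frac{4599743469}{191656} \approx 24000.0$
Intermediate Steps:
$Y{\left(A \right)} = A^{3}$ ($Y{\left(A \right)} = A^{2} A = A^{3}$)
$V = -80$
$n = 24000$ ($n = \left(8^{3} - 812\right) \left(-80\right) = \left(512 - 812\right) \left(-80\right) = \left(-300\right) \left(-80\right) = 24000$)
$n - \frac{X{\left(-1593 \right)}}{-574968} = 24000 - - \frac{1593}{-574968} = 24000 - \left(-1593\right) \left(- \frac{1}{574968}\right) = 24000 - \frac{531}{191656} = \frac{4599743469}{191656}$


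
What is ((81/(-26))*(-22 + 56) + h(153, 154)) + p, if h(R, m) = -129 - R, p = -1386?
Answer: -23061/13 ≈ -1773.9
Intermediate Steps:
((81/(-26))*(-22 + 56) + h(153, 154)) + p = ((81/(-26))*(-22 + 56) + (-129 - 1*153)) - 1386 = ((81*(-1/26))*34 + (-129 - 153)) - 1386 = (-81/26*34 - 282) - 1386 = (-1377/13 - 282) - 1386 = -5043/13 - 1386 = -23061/13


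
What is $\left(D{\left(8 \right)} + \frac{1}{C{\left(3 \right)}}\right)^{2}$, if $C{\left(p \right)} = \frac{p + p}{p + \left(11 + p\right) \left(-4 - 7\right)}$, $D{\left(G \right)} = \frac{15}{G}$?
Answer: $\frac{312481}{576} \approx 542.5$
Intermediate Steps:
$C{\left(p \right)} = \frac{2 p}{-121 - 10 p}$ ($C{\left(p \right)} = \frac{2 p}{p + \left(11 + p\right) \left(-11\right)} = \frac{2 p}{p - \left(121 + 11 p\right)} = \frac{2 p}{-121 - 10 p}$)
$\left(D{\left(8 \right)} + \frac{1}{C{\left(3 \right)}}\right)^{2} = \left(\frac{15}{8} + \frac{1}{\left(-2\right) 3 \frac{1}{121 + 10 \cdot 3}}\right)^{2} = \left(15 \cdot \frac{1}{8} + \frac{1}{\left(-2\right) 3 \frac{1}{121 + 30}}\right)^{2} = \left(\frac{15}{8} + \frac{1}{\left(-2\right) 3 \cdot \frac{1}{151}}\right)^{2} = \left(\frac{15}{8} + \frac{1}{- \frac{6}{151}}\right)^{2} = \left(\frac{15}{8} - \frac{151}{6}\right)^{2} = \left(- \frac{559}{24}\right)^{2} = \frac{312481}{576}$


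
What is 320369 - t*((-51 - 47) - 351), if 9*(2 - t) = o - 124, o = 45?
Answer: 2926874/9 ≈ 3.2521e+5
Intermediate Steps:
t = 97/9 (t = 2 - (45 - 124)/9 = 2 - ⅑*(-79) = 2 + 79/9 = 97/9 ≈ 10.778)
320369 - t*((-51 - 47) - 351) = 320369 - 97*((-51 - 47) - 351)/9 = 320369 - 97*(-98 - 351)/9 = 320369 - 97*(-449)/9 = 320369 - 1*(-43553/9) = 320369 + 43553/9 = 2926874/9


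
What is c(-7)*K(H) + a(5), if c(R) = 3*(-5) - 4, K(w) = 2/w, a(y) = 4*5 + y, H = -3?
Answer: 113/3 ≈ 37.667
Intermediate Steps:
a(y) = 20 + y
c(R) = -19 (c(R) = -15 - 4 = -19)
c(-7)*K(H) + a(5) = -38/(-3) + (20 + 5) = -38*(-1)/3 + 25 = -19*(-⅔) + 25 = 38/3 + 25 = 113/3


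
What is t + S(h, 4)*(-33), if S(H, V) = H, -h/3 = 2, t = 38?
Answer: 236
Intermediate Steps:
h = -6 (h = -3*2 = -6)
t + S(h, 4)*(-33) = 38 - 6*(-33) = 38 + 198 = 236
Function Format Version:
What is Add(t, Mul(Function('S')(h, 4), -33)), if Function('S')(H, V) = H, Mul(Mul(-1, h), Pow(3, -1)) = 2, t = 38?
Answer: 236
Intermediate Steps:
h = -6 (h = Mul(-3, 2) = -6)
Add(t, Mul(Function('S')(h, 4), -33)) = Add(38, Mul(-6, -33)) = Add(38, 198) = 236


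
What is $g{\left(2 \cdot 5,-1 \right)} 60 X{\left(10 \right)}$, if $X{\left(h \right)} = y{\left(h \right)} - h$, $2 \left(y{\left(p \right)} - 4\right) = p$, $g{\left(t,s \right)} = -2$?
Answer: $120$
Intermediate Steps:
$y{\left(p \right)} = 4 + \frac{p}{2}$
$X{\left(h \right)} = 4 - \frac{h}{2}$ ($X{\left(h \right)} = \left(4 + \frac{h}{2}\right) - h = 4 - \frac{h}{2}$)
$g{\left(2 \cdot 5,-1 \right)} 60 X{\left(10 \right)} = \left(-2\right) 60 \left(4 - 5\right) = - 120 \left(4 - 5\right) = \left(-120\right) \left(-1\right) = 120$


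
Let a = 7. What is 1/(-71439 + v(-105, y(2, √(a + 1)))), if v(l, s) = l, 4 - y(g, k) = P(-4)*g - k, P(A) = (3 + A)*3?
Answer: -1/71544 ≈ -1.3977e-5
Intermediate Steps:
P(A) = 9 + 3*A
y(g, k) = 4 + k + 3*g (y(g, k) = 4 - ((9 + 3*(-4))*g - k) = 4 - ((9 - 12)*g - k) = 4 - (-3*g - k) = 4 - (-k - 3*g) = 4 + (k + 3*g) = 4 + k + 3*g)
1/(-71439 + v(-105, y(2, √(a + 1)))) = 1/(-71439 - 105) = 1/(-71544) = -1/71544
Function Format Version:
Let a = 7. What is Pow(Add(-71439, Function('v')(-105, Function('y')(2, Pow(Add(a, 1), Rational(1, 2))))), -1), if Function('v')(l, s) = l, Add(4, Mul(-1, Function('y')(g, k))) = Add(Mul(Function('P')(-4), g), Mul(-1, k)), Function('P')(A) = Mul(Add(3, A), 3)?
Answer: Rational(-1, 71544) ≈ -1.3977e-5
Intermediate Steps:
Function('P')(A) = Add(9, Mul(3, A))
Function('y')(g, k) = Add(4, k, Mul(3, g)) (Function('y')(g, k) = Add(4, Mul(-1, Add(Mul(Add(9, Mul(3, -4)), g), Mul(-1, k)))) = Add(4, Mul(-1, Add(Mul(Add(9, -12), g), Mul(-1, k)))) = Add(4, Mul(-1, Add(Mul(-3, g), Mul(-1, k)))) = Add(4, Mul(-1, Add(Mul(-1, k), Mul(-3, g)))) = Add(4, Add(k, Mul(3, g))) = Add(4, k, Mul(3, g)))
Pow(Add(-71439, Function('v')(-105, Function('y')(2, Pow(Add(a, 1), Rational(1, 2))))), -1) = Pow(Add(-71439, -105), -1) = Pow(-71544, -1) = Rational(-1, 71544)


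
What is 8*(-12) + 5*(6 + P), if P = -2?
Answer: -76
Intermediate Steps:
8*(-12) + 5*(6 + P) = 8*(-12) + 5*(6 - 2) = -96 + 5*4 = -96 + 20 = -76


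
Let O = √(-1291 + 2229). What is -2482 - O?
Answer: -2482 - √938 ≈ -2512.6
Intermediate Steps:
O = √938 ≈ 30.627
-2482 - O = -2482 - √938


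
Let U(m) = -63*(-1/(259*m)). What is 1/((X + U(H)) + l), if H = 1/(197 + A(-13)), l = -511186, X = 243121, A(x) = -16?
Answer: -37/9916776 ≈ -3.7311e-6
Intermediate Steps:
H = 1/181 (H = 1/(197 - 16) = 1/181 ≈ 0.0055249)
U(m) = 9/(37*m) (U(m) = -(-9)/(37*m) = 9/(37*m))
1/((X + U(H)) + l) = 1/((243121 + 9/(37*(1/181))) - 511186) = 1/((243121 + (9/37)*181) - 511186) = 1/((243121 + 1629/37) - 511186) = 1/(8997106/37 - 511186) = 1/(-9916776/37) = -37/9916776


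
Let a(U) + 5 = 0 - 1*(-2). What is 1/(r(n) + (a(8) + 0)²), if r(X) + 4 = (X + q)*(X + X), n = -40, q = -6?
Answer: 1/3685 ≈ 0.00027137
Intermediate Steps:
a(U) = -3 (a(U) = -5 + (0 - 1*(-2)) = -5 + (0 + 2) = -5 + 2 = -3)
r(X) = -4 + 2*X*(-6 + X) (r(X) = -4 + (X - 6)*(X + X) = -4 + (-6 + X)*(2*X) = -4 + 2*X*(-6 + X))
1/(r(n) + (a(8) + 0)²) = 1/((-4 - 12*(-40) + 2*(-40)²) + (-3 + 0)²) = 1/((-4 + 480 + 2*1600) + (-3)²) = 1/((-4 + 480 + 3200) + 9) = 1/(3676 + 9) = 1/3685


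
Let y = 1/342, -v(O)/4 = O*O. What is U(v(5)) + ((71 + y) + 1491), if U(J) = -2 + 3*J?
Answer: 430921/342 ≈ 1260.0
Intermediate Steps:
v(O) = -4*O**2 (v(O) = -4*O*O = -4*O**2)
y = 1/342 ≈ 0.0029240
U(v(5)) + ((71 + y) + 1491) = (-2 + 3*(-4*5**2)) + ((71 + 1/342) + 1491) = (-2 + 3*(-4*25)) + (24283/342 + 1491) = (-2 + 3*(-100)) + 534205/342 = (-2 - 300) + 534205/342 = -302 + 534205/342 = 430921/342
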